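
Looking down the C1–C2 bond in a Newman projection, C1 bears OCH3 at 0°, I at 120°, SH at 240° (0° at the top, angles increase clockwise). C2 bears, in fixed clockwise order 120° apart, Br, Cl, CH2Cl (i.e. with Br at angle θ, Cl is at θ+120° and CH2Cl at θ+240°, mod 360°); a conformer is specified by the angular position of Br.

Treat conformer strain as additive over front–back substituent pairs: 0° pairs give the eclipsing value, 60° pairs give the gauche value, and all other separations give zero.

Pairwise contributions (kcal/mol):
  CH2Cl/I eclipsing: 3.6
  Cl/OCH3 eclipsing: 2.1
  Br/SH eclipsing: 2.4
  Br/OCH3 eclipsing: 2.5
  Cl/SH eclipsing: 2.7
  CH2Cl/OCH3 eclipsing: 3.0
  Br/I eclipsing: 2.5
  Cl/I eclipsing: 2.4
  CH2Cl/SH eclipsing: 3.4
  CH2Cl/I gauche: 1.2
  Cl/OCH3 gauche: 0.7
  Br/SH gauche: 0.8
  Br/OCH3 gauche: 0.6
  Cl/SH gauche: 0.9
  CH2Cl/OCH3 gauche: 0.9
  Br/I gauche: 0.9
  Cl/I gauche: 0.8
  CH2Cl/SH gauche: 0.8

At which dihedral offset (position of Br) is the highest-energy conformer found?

Br at 0° (eclipsed): OCH3–Br eclipsed, I–Cl eclipsed, SH–CH2Cl eclipsed; 2.5 + 2.4 + 3.4 = 8.3 kcal/mol.
Br at 60° (staggered): OCH3–Br gauche, OCH3–CH2Cl gauche, I–Br gauche, I–Cl gauche, SH–Cl gauche, SH–CH2Cl gauche; 0.6 + 0.9 + 0.9 + 0.8 + 0.9 + 0.8 = 4.9 kcal/mol.
Br at 120° (eclipsed): OCH3–CH2Cl eclipsed, I–Br eclipsed, SH–Cl eclipsed; 3.0 + 2.5 + 2.7 = 8.2 kcal/mol.
Br at 180° (staggered): OCH3–Cl gauche, OCH3–CH2Cl gauche, I–Br gauche, I–CH2Cl gauche, SH–Br gauche, SH–Cl gauche; 0.7 + 0.9 + 0.9 + 1.2 + 0.8 + 0.9 = 5.4 kcal/mol.
Br at 240° (eclipsed): OCH3–Cl eclipsed, I–CH2Cl eclipsed, SH–Br eclipsed; 2.1 + 3.6 + 2.4 = 8.1 kcal/mol.
Br at 300° (staggered): OCH3–Br gauche, OCH3–Cl gauche, I–Cl gauche, I–CH2Cl gauche, SH–Br gauche, SH–CH2Cl gauche; 0.6 + 0.7 + 0.8 + 1.2 + 0.8 + 0.8 = 4.9 kcal/mol.
The maximum (8.3 kcal/mol) occurs with Br at 0°.

0°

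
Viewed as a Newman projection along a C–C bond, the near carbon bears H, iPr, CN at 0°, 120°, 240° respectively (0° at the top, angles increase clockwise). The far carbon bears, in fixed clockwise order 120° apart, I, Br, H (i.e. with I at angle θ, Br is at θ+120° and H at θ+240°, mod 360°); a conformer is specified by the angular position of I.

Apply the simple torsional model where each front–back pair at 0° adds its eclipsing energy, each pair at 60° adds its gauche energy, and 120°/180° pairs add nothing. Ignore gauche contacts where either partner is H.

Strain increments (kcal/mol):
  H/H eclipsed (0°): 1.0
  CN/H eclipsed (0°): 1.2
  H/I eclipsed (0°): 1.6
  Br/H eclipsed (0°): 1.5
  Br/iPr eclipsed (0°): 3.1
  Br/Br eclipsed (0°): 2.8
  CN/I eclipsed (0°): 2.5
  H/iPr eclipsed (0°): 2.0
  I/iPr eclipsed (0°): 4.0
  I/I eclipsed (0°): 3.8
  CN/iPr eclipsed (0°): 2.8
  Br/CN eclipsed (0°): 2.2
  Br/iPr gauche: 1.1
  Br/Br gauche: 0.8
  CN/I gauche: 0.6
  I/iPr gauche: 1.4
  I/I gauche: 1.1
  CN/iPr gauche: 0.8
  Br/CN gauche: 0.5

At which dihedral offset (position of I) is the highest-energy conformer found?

I at 0° (eclipsed): H(0°)/I(0°) eclipsed 1.6; iPr(120°)/Br(120°) eclipsed 3.1; CN(240°)/H(240°) eclipsed 1.2 → 5.9 kcal/mol.
I at 60° (staggered): iPr(120°)/I(60°) gauche 1.4; iPr(120°)/Br(180°) gauche 1.1; CN(240°)/Br(180°) gauche 0.5 → 3.0 kcal/mol.
I at 120° (eclipsed): H(0°)/H(0°) eclipsed 1.0; iPr(120°)/I(120°) eclipsed 4.0; CN(240°)/Br(240°) eclipsed 2.2 → 7.2 kcal/mol.
I at 180° (staggered): iPr(120°)/I(180°) gauche 1.4; CN(240°)/I(180°) gauche 0.6; CN(240°)/Br(300°) gauche 0.5 → 2.5 kcal/mol.
I at 240° (eclipsed): H(0°)/Br(0°) eclipsed 1.5; iPr(120°)/H(120°) eclipsed 2.0; CN(240°)/I(240°) eclipsed 2.5 → 6.0 kcal/mol.
I at 300° (staggered): iPr(120°)/Br(60°) gauche 1.1; CN(240°)/I(300°) gauche 0.6 → 1.7 kcal/mol.
The maximum (7.2 kcal/mol) occurs with I at 120°.

120°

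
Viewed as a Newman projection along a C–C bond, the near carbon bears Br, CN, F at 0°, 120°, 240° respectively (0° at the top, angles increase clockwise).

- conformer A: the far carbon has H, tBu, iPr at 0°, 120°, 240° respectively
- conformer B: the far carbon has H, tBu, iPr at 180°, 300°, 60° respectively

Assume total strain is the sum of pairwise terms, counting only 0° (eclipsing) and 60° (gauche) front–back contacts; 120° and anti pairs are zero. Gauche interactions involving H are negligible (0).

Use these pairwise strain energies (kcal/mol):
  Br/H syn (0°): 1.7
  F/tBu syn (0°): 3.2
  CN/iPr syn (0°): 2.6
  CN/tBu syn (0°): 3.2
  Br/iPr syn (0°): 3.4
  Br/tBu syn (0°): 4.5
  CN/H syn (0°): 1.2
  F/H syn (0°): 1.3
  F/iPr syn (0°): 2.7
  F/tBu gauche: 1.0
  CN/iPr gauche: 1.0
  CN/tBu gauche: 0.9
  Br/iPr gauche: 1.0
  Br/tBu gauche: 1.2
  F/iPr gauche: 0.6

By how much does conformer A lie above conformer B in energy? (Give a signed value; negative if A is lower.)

A is eclipsed. Br at 0° is eclipsed with H at 0° (1.7); CN at 120° is eclipsed with tBu at 120° (3.2); F at 240° is eclipsed with iPr at 240° (2.7). Total 7.6 kcal/mol.
B is staggered. Br at 0° is gauche with tBu at 300° (1.2); Br at 0° is gauche with iPr at 60° (1.0); CN at 120° is gauche with iPr at 60° (1.0); F at 240° is gauche with tBu at 300° (1.0). Total 4.2 kcal/mol.
E(A) − E(B) = 7.6 − 4.2 = +3.4 kcal/mol.

+3.4 kcal/mol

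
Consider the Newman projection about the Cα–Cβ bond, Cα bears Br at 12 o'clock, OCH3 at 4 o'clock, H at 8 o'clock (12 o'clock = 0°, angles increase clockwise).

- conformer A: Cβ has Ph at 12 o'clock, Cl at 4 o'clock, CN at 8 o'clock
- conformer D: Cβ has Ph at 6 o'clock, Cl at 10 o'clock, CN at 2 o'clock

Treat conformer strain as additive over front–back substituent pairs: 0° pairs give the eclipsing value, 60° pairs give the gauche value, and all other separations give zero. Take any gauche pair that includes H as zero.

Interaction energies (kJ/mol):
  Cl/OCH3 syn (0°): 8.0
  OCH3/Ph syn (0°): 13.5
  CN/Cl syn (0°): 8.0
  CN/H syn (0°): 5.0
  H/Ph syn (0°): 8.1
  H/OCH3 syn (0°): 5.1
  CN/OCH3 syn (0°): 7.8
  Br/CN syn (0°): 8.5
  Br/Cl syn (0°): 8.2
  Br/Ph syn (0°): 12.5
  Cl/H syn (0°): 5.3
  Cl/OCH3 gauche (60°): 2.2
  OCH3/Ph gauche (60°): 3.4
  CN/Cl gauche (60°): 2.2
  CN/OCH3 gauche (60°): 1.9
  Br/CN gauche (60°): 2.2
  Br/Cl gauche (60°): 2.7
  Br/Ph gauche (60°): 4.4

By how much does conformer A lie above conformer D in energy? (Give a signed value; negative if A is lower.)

A (eclipsed): Br(0°)/Ph(0°) eclipsed 12.5; OCH3(120°)/Cl(120°) eclipsed 8.0; H(240°)/CN(240°) eclipsed 5.0 → 25.5 kJ/mol.
D (staggered): Br(0°)/Cl(300°) gauche 2.7; Br(0°)/CN(60°) gauche 2.2; OCH3(120°)/Ph(180°) gauche 3.4; OCH3(120°)/CN(60°) gauche 1.9 → 10.2 kJ/mol.
E(A) − E(D) = 25.5 − 10.2 = +15.3 kJ/mol.

+15.3 kJ/mol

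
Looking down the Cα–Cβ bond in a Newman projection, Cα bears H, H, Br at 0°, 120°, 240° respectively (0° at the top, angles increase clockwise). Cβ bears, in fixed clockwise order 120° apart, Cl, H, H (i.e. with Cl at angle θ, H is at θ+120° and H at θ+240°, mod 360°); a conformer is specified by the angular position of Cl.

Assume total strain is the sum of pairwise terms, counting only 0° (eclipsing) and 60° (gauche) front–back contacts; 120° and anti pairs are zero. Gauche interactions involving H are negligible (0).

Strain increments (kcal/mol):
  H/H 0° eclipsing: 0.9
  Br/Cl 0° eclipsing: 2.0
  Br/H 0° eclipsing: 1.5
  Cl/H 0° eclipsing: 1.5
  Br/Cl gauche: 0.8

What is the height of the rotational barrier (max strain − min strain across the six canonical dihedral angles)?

Cl at 0° is eclipsed. H at 0° is eclipsed with Cl at 0° (1.5); H at 120° is eclipsed with H at 120° (0.9); Br at 240° is eclipsed with H at 240° (1.5). Total 3.9 kcal/mol.
Cl at 60° (staggered): no non-H gauche contacts → 0.0 kcal/mol.
Cl at 120° is eclipsed. H at 0° is eclipsed with H at 0° (0.9); H at 120° is eclipsed with Cl at 120° (1.5); Br at 240° is eclipsed with H at 240° (1.5). Total 3.9 kcal/mol.
Cl at 180° is staggered. Br at 240° is gauche with Cl at 180° (0.8). Total 0.8 kcal/mol.
Cl at 240° is eclipsed. H at 0° is eclipsed with H at 0° (0.9); H at 120° is eclipsed with H at 120° (0.9); Br at 240° is eclipsed with Cl at 240° (2.0). Total 3.8 kcal/mol.
Cl at 300° is staggered. Br at 240° is gauche with Cl at 300° (0.8). Total 0.8 kcal/mol.
Max at 0° (3.9 kcal/mol), min at 60° (0.0 kcal/mol); barrier = 3.9 kcal/mol.

3.9 kcal/mol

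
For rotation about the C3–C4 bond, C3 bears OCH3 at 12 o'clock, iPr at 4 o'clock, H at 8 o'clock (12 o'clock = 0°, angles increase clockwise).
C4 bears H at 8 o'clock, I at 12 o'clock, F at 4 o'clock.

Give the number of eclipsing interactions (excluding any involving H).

Non-H eclipsing pairs: OCH3(0°)/I(0°); iPr(120°)/F(120°) — 2 interactions.

2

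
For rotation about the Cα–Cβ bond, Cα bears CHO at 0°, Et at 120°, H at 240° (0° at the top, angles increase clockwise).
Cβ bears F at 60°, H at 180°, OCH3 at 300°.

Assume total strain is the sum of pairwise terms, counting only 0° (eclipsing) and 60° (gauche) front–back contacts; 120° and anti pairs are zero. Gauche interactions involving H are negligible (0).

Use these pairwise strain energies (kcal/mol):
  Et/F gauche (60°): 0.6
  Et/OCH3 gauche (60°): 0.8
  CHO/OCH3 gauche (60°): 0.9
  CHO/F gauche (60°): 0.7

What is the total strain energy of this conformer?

2.2 kcal/mol

This conformer (staggered): CHO(0°)/F(60°) gauche 0.7; CHO(0°)/OCH3(300°) gauche 0.9; Et(120°)/F(60°) gauche 0.6 → 2.2 kcal/mol.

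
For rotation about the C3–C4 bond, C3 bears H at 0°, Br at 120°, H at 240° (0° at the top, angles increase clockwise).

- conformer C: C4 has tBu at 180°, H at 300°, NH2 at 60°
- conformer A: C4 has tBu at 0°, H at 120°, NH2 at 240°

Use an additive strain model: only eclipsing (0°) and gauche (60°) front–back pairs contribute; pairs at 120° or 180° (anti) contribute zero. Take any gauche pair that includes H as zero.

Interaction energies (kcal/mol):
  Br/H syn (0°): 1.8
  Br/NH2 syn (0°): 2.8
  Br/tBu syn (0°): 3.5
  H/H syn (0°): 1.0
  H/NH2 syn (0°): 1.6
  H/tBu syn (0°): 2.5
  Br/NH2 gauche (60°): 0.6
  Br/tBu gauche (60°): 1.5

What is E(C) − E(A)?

-3.8 kcal/mol

C (staggered): Br–tBu gauche, Br–NH2 gauche; 1.5 + 0.6 = 2.1 kcal/mol.
A (eclipsed): H–tBu eclipsed, Br–H eclipsed, H–NH2 eclipsed; 2.5 + 1.8 + 1.6 = 5.9 kcal/mol.
E(C) − E(A) = 2.1 − 5.9 = -3.8 kcal/mol.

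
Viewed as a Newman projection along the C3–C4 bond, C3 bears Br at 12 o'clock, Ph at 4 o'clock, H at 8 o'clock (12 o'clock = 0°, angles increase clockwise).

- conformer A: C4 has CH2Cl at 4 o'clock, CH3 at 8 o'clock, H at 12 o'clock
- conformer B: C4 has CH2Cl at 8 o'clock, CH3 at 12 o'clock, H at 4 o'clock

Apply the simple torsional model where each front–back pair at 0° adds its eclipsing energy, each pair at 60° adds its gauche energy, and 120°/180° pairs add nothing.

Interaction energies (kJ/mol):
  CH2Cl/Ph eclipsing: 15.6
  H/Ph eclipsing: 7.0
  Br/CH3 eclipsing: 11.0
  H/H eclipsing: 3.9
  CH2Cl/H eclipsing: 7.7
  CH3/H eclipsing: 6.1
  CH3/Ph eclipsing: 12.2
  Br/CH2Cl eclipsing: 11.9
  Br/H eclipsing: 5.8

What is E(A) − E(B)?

A (eclipsed): Br–H eclipsed, Ph–CH2Cl eclipsed, H–CH3 eclipsed; 5.8 + 15.6 + 6.1 = 27.5 kJ/mol.
B (eclipsed): Br–CH3 eclipsed, Ph–H eclipsed, H–CH2Cl eclipsed; 11.0 + 7.0 + 7.7 = 25.7 kJ/mol.
E(A) − E(B) = 27.5 − 25.7 = +1.8 kJ/mol.

+1.8 kJ/mol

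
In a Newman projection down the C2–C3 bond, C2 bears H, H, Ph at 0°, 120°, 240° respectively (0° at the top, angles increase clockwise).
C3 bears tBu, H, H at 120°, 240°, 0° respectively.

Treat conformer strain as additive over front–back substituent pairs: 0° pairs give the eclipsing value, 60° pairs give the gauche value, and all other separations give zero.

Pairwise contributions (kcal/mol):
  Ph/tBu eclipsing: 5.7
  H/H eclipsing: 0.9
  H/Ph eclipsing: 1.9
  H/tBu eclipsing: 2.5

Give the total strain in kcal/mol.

5.3 kcal/mol

This conformer is eclipsed. H at 0° is eclipsed with H at 0° (0.9); H at 120° is eclipsed with tBu at 120° (2.5); Ph at 240° is eclipsed with H at 240° (1.9). Total 5.3 kcal/mol.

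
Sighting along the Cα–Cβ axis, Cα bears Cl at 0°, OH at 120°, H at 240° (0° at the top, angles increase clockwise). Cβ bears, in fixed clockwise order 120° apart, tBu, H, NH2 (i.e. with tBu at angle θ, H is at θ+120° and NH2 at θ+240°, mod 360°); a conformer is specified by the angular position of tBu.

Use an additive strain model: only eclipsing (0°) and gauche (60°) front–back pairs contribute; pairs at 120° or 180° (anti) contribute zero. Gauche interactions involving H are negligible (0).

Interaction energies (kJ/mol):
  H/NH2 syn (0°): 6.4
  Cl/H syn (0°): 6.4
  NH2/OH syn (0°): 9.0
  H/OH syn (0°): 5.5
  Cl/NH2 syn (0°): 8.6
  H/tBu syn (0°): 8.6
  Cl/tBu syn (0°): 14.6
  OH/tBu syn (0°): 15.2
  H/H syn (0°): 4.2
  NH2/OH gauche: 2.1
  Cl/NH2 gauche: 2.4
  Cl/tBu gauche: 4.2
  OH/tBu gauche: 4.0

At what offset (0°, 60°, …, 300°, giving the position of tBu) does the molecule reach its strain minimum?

tBu at 0° (eclipsed): Cl(0°)/tBu(0°) eclipsed 14.6; OH(120°)/H(120°) eclipsed 5.5; H(240°)/NH2(240°) eclipsed 6.4 → 26.5 kJ/mol.
tBu at 60° (staggered): Cl(0°)/tBu(60°) gauche 4.2; Cl(0°)/NH2(300°) gauche 2.4; OH(120°)/tBu(60°) gauche 4.0 → 10.6 kJ/mol.
tBu at 120° (eclipsed): Cl(0°)/NH2(0°) eclipsed 8.6; OH(120°)/tBu(120°) eclipsed 15.2; H(240°)/H(240°) eclipsed 4.2 → 28.0 kJ/mol.
tBu at 180° (staggered): Cl(0°)/NH2(60°) gauche 2.4; OH(120°)/tBu(180°) gauche 4.0; OH(120°)/NH2(60°) gauche 2.1 → 8.5 kJ/mol.
tBu at 240° (eclipsed): Cl(0°)/H(0°) eclipsed 6.4; OH(120°)/NH2(120°) eclipsed 9.0; H(240°)/tBu(240°) eclipsed 8.6 → 24.0 kJ/mol.
tBu at 300° (staggered): Cl(0°)/tBu(300°) gauche 4.2; OH(120°)/NH2(180°) gauche 2.1 → 6.3 kJ/mol.
The minimum (6.3 kJ/mol) occurs with tBu at 300°.

300°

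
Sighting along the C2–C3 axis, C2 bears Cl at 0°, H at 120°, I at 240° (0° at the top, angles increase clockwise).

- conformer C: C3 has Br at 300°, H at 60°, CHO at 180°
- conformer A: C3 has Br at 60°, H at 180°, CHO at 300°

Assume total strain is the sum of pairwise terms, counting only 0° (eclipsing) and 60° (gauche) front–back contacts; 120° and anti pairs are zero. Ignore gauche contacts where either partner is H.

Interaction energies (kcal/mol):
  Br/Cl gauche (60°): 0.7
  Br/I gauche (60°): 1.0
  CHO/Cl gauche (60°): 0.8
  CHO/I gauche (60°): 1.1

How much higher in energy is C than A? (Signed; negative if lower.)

+0.2 kcal/mol

C (staggered): Cl(0°)/Br(300°) gauche 0.7; I(240°)/Br(300°) gauche 1.0; I(240°)/CHO(180°) gauche 1.1 → 2.8 kcal/mol.
A (staggered): Cl(0°)/Br(60°) gauche 0.7; Cl(0°)/CHO(300°) gauche 0.8; I(240°)/CHO(300°) gauche 1.1 → 2.6 kcal/mol.
E(C) − E(A) = 2.8 − 2.6 = +0.2 kcal/mol.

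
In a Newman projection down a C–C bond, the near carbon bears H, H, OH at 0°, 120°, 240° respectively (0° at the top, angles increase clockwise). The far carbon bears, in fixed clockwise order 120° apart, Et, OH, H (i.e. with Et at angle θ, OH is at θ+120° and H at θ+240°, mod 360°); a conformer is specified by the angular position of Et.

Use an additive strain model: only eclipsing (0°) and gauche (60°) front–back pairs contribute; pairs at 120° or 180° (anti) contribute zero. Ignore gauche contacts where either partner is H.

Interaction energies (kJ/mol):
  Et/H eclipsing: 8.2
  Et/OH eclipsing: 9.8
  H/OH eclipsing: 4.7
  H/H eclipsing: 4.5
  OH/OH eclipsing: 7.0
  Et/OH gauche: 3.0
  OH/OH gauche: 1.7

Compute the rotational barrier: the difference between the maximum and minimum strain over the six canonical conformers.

Et at 0° is eclipsed. H at 0° is eclipsed with Et at 0° (8.2); H at 120° is eclipsed with OH at 120° (4.7); OH at 240° is eclipsed with H at 240° (4.7). Total 17.6 kJ/mol.
Et at 60° is staggered. OH at 240° is gauche with OH at 180° (1.7). Total 1.7 kJ/mol.
Et at 120° is eclipsed. H at 0° is eclipsed with H at 0° (4.5); H at 120° is eclipsed with Et at 120° (8.2); OH at 240° is eclipsed with OH at 240° (7.0). Total 19.7 kJ/mol.
Et at 180° is staggered. OH at 240° is gauche with Et at 180° (3.0); OH at 240° is gauche with OH at 300° (1.7). Total 4.7 kJ/mol.
Et at 240° is eclipsed. H at 0° is eclipsed with OH at 0° (4.7); H at 120° is eclipsed with H at 120° (4.5); OH at 240° is eclipsed with Et at 240° (9.8). Total 19.0 kJ/mol.
Et at 300° is staggered. OH at 240° is gauche with Et at 300° (3.0). Total 3.0 kJ/mol.
Max at 120° (19.7 kJ/mol), min at 60° (1.7 kJ/mol); barrier = 18.0 kJ/mol.

18.0 kJ/mol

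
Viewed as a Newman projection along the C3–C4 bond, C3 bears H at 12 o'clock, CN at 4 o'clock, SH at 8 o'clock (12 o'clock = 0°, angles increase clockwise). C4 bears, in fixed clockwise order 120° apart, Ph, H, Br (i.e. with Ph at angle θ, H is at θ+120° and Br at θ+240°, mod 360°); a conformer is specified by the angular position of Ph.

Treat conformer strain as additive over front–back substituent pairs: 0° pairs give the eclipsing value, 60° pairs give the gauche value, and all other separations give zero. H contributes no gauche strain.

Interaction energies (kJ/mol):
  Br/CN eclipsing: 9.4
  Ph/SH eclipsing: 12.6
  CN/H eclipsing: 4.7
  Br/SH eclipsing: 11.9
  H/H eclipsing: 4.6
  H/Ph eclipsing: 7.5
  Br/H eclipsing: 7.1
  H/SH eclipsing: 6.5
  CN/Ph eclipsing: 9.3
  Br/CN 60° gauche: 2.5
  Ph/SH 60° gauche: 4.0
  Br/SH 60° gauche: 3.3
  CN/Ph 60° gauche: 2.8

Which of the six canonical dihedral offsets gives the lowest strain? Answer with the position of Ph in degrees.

60°

Ph at 0° is eclipsed. H at 0° is eclipsed with Ph at 0° (7.5); CN at 120° is eclipsed with H at 120° (4.7); SH at 240° is eclipsed with Br at 240° (11.9). Total 24.1 kJ/mol.
Ph at 60° is staggered. CN at 120° is gauche with Ph at 60° (2.8); SH at 240° is gauche with Br at 300° (3.3). Total 6.1 kJ/mol.
Ph at 120° is eclipsed. H at 0° is eclipsed with Br at 0° (7.1); CN at 120° is eclipsed with Ph at 120° (9.3); SH at 240° is eclipsed with H at 240° (6.5). Total 22.9 kJ/mol.
Ph at 180° is staggered. CN at 120° is gauche with Ph at 180° (2.8); CN at 120° is gauche with Br at 60° (2.5); SH at 240° is gauche with Ph at 180° (4.0). Total 9.3 kJ/mol.
Ph at 240° is eclipsed. H at 0° is eclipsed with H at 0° (4.6); CN at 120° is eclipsed with Br at 120° (9.4); SH at 240° is eclipsed with Ph at 240° (12.6). Total 26.6 kJ/mol.
Ph at 300° is staggered. CN at 120° is gauche with Br at 180° (2.5); SH at 240° is gauche with Ph at 300° (4.0); SH at 240° is gauche with Br at 180° (3.3). Total 9.8 kJ/mol.
The minimum (6.1 kJ/mol) occurs with Ph at 60°.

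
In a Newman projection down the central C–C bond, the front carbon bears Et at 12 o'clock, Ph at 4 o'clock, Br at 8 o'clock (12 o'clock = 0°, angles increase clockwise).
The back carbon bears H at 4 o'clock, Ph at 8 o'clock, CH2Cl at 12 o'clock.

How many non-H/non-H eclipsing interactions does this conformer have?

Non-H eclipsing pairs: Et(0°)/CH2Cl(0°); Br(240°)/Ph(240°) — 2 interactions.

2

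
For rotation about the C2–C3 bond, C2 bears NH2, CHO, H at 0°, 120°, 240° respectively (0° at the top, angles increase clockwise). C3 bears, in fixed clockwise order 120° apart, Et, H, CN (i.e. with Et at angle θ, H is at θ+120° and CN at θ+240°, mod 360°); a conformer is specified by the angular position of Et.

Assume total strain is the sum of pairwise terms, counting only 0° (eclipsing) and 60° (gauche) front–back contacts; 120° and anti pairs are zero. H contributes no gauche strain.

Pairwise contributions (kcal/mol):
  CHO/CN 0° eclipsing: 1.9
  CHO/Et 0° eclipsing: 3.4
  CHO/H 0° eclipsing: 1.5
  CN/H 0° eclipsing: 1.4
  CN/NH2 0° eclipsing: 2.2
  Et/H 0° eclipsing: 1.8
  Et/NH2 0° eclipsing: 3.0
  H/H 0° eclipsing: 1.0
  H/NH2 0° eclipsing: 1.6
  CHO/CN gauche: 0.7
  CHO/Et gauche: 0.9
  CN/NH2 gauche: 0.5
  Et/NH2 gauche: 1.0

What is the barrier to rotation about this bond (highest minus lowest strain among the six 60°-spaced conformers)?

Et at 0° (eclipsed): NH2(0°)/Et(0°) eclipsed 3.0; CHO(120°)/H(120°) eclipsed 1.5; H(240°)/CN(240°) eclipsed 1.4 → 5.9 kcal/mol.
Et at 60° (staggered): NH2(0°)/Et(60°) gauche 1.0; NH2(0°)/CN(300°) gauche 0.5; CHO(120°)/Et(60°) gauche 0.9 → 2.4 kcal/mol.
Et at 120° (eclipsed): NH2(0°)/CN(0°) eclipsed 2.2; CHO(120°)/Et(120°) eclipsed 3.4; H(240°)/H(240°) eclipsed 1.0 → 6.6 kcal/mol.
Et at 180° (staggered): NH2(0°)/CN(60°) gauche 0.5; CHO(120°)/Et(180°) gauche 0.9; CHO(120°)/CN(60°) gauche 0.7 → 2.1 kcal/mol.
Et at 240° (eclipsed): NH2(0°)/H(0°) eclipsed 1.6; CHO(120°)/CN(120°) eclipsed 1.9; H(240°)/Et(240°) eclipsed 1.8 → 5.3 kcal/mol.
Et at 300° (staggered): NH2(0°)/Et(300°) gauche 1.0; CHO(120°)/CN(180°) gauche 0.7 → 1.7 kcal/mol.
Max at 120° (6.6 kcal/mol), min at 300° (1.7 kcal/mol); barrier = 4.9 kcal/mol.

4.9 kcal/mol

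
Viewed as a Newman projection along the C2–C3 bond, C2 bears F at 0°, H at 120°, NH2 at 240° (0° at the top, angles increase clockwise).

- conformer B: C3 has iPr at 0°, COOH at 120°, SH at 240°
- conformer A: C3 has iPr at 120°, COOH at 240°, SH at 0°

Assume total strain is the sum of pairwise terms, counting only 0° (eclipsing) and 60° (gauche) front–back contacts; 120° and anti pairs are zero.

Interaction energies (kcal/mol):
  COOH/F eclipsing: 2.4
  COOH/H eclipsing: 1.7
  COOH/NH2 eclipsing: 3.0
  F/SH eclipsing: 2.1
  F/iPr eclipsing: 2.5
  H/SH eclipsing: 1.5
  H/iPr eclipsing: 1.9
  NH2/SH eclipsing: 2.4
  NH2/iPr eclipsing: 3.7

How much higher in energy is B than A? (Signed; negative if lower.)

B (eclipsed): F–iPr eclipsed, H–COOH eclipsed, NH2–SH eclipsed; 2.5 + 1.7 + 2.4 = 6.6 kcal/mol.
A (eclipsed): F–SH eclipsed, H–iPr eclipsed, NH2–COOH eclipsed; 2.1 + 1.9 + 3.0 = 7.0 kcal/mol.
E(B) − E(A) = 6.6 − 7.0 = -0.4 kcal/mol.

-0.4 kcal/mol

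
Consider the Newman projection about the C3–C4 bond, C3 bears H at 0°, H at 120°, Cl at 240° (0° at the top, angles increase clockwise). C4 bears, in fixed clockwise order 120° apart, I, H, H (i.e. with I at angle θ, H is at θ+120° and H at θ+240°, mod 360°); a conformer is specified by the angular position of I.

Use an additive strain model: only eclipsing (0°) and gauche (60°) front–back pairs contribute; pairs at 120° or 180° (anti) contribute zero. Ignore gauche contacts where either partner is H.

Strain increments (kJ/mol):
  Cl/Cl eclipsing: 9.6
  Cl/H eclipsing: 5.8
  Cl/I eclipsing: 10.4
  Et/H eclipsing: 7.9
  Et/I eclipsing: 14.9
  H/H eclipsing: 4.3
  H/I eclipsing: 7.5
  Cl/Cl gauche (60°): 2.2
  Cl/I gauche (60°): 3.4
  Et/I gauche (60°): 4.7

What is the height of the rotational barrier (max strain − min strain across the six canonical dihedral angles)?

19.0 kJ/mol

I at 0° (eclipsed): H(0°)/I(0°) eclipsed 7.5; H(120°)/H(120°) eclipsed 4.3; Cl(240°)/H(240°) eclipsed 5.8 → 17.6 kJ/mol.
I at 60° (staggered): no non-H gauche contacts → 0.0 kJ/mol.
I at 120° (eclipsed): H(0°)/H(0°) eclipsed 4.3; H(120°)/I(120°) eclipsed 7.5; Cl(240°)/H(240°) eclipsed 5.8 → 17.6 kJ/mol.
I at 180° (staggered): Cl(240°)/I(180°) gauche 3.4 → 3.4 kJ/mol.
I at 240° (eclipsed): H(0°)/H(0°) eclipsed 4.3; H(120°)/H(120°) eclipsed 4.3; Cl(240°)/I(240°) eclipsed 10.4 → 19.0 kJ/mol.
I at 300° (staggered): Cl(240°)/I(300°) gauche 3.4 → 3.4 kJ/mol.
Max at 240° (19.0 kJ/mol), min at 60° (0.0 kJ/mol); barrier = 19.0 kJ/mol.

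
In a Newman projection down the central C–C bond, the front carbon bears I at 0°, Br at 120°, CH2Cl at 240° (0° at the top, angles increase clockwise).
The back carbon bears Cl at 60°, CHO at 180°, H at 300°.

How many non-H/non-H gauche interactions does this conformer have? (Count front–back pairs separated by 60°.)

Non-H gauche pairs: I(0°)/Cl(60°); Br(120°)/Cl(60°); Br(120°)/CHO(180°); CH2Cl(240°)/CHO(180°) — 4 interactions.

4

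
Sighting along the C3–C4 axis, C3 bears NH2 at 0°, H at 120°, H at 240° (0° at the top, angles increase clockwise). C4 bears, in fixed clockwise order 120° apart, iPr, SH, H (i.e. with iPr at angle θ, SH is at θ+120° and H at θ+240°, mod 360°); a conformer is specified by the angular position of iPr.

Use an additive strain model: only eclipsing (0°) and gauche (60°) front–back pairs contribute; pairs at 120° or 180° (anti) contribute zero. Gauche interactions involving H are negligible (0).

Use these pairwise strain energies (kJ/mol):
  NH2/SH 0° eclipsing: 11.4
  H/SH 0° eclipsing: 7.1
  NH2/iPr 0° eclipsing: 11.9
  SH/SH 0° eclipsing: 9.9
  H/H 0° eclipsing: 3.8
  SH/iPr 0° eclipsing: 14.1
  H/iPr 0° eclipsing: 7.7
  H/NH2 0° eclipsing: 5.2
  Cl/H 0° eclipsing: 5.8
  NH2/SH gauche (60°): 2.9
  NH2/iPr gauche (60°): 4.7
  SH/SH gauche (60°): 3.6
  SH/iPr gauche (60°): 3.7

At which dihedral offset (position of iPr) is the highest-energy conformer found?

iPr at 0° (eclipsed): NH2(0°)/iPr(0°) eclipsed 11.9; H(120°)/SH(120°) eclipsed 7.1; H(240°)/H(240°) eclipsed 3.8 → 22.8 kJ/mol.
iPr at 60° (staggered): NH2(0°)/iPr(60°) gauche 4.7 → 4.7 kJ/mol.
iPr at 120° (eclipsed): NH2(0°)/H(0°) eclipsed 5.2; H(120°)/iPr(120°) eclipsed 7.7; H(240°)/SH(240°) eclipsed 7.1 → 20.0 kJ/mol.
iPr at 180° (staggered): NH2(0°)/SH(300°) gauche 2.9 → 2.9 kJ/mol.
iPr at 240° (eclipsed): NH2(0°)/SH(0°) eclipsed 11.4; H(120°)/H(120°) eclipsed 3.8; H(240°)/iPr(240°) eclipsed 7.7 → 22.9 kJ/mol.
iPr at 300° (staggered): NH2(0°)/iPr(300°) gauche 4.7; NH2(0°)/SH(60°) gauche 2.9 → 7.6 kJ/mol.
The maximum (22.9 kJ/mol) occurs with iPr at 240°.

240°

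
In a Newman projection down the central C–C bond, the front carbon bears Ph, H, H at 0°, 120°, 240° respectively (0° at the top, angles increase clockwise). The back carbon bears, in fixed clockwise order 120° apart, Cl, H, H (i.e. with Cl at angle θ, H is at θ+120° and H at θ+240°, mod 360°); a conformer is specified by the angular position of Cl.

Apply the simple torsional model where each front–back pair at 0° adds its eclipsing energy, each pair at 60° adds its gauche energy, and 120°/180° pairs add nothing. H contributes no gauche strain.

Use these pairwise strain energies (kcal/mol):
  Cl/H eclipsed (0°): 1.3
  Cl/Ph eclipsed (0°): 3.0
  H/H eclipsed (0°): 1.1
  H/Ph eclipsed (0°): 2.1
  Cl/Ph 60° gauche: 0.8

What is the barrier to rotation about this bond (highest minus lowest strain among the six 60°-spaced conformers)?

5.2 kcal/mol

Cl at 0° (eclipsed): Ph–Cl eclipsed, H–H eclipsed, H–H eclipsed; 3.0 + 1.1 + 1.1 = 5.2 kcal/mol.
Cl at 60° (staggered): Ph–Cl gauche; 0.8 = 0.8 kcal/mol.
Cl at 120° (eclipsed): Ph–H eclipsed, H–Cl eclipsed, H–H eclipsed; 2.1 + 1.3 + 1.1 = 4.5 kcal/mol.
Cl at 180° (staggered): no non-H gauche contacts → 0.0 kcal/mol.
Cl at 240° (eclipsed): Ph–H eclipsed, H–H eclipsed, H–Cl eclipsed; 2.1 + 1.1 + 1.3 = 4.5 kcal/mol.
Cl at 300° (staggered): Ph–Cl gauche; 0.8 = 0.8 kcal/mol.
Max at 0° (5.2 kcal/mol), min at 180° (0.0 kcal/mol); barrier = 5.2 kcal/mol.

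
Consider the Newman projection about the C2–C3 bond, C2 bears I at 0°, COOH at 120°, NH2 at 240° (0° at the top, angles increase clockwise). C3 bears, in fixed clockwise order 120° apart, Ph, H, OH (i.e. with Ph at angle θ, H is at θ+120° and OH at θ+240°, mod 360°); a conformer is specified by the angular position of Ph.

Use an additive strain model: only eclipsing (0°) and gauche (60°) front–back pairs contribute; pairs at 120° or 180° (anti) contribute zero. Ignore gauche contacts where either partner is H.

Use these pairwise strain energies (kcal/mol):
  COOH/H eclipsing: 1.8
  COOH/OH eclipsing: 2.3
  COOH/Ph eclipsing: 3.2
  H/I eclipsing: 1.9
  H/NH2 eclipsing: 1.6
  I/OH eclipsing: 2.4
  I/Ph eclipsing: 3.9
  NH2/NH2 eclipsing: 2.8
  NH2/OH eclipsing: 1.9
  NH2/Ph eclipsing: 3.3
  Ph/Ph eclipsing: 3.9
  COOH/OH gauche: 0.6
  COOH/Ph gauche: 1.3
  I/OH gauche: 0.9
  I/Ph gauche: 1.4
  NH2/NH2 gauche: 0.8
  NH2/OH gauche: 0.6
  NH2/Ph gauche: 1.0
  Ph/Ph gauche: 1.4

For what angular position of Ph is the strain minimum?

300°

Ph at 0° is eclipsed. I at 0° is eclipsed with Ph at 0° (3.9); COOH at 120° is eclipsed with H at 120° (1.8); NH2 at 240° is eclipsed with OH at 240° (1.9). Total 7.6 kcal/mol.
Ph at 60° is staggered. I at 0° is gauche with Ph at 60° (1.4); I at 0° is gauche with OH at 300° (0.9); COOH at 120° is gauche with Ph at 60° (1.3); NH2 at 240° is gauche with OH at 300° (0.6). Total 4.2 kcal/mol.
Ph at 120° is eclipsed. I at 0° is eclipsed with OH at 0° (2.4); COOH at 120° is eclipsed with Ph at 120° (3.2); NH2 at 240° is eclipsed with H at 240° (1.6). Total 7.2 kcal/mol.
Ph at 180° is staggered. I at 0° is gauche with OH at 60° (0.9); COOH at 120° is gauche with Ph at 180° (1.3); COOH at 120° is gauche with OH at 60° (0.6); NH2 at 240° is gauche with Ph at 180° (1.0). Total 3.8 kcal/mol.
Ph at 240° is eclipsed. I at 0° is eclipsed with H at 0° (1.9); COOH at 120° is eclipsed with OH at 120° (2.3); NH2 at 240° is eclipsed with Ph at 240° (3.3). Total 7.5 kcal/mol.
Ph at 300° is staggered. I at 0° is gauche with Ph at 300° (1.4); COOH at 120° is gauche with OH at 180° (0.6); NH2 at 240° is gauche with Ph at 300° (1.0); NH2 at 240° is gauche with OH at 180° (0.6). Total 3.6 kcal/mol.
The minimum (3.6 kcal/mol) occurs with Ph at 300°.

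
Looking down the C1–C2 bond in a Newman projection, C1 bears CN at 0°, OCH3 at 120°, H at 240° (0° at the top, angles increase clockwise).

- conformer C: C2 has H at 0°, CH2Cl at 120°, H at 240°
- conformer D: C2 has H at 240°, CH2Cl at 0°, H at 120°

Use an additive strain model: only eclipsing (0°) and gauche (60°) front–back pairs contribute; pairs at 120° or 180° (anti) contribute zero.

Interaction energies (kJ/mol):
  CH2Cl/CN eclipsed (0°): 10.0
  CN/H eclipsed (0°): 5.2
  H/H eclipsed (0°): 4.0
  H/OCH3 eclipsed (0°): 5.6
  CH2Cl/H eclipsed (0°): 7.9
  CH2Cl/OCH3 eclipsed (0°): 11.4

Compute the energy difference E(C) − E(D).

+1.0 kJ/mol

C (eclipsed): CN–H eclipsed, OCH3–CH2Cl eclipsed, H–H eclipsed; 5.2 + 11.4 + 4.0 = 20.6 kJ/mol.
D (eclipsed): CN–CH2Cl eclipsed, OCH3–H eclipsed, H–H eclipsed; 10.0 + 5.6 + 4.0 = 19.6 kJ/mol.
E(C) − E(D) = 20.6 − 19.6 = +1.0 kJ/mol.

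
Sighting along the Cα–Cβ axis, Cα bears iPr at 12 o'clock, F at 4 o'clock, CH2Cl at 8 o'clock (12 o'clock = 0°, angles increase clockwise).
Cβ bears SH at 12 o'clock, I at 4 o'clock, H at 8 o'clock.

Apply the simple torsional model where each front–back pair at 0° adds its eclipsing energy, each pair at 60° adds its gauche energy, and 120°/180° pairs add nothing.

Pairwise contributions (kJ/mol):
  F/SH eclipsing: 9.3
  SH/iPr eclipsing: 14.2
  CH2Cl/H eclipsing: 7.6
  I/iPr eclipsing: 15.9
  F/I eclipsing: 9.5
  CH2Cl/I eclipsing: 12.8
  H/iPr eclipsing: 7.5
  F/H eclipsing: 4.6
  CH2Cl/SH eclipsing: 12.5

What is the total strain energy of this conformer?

31.3 kJ/mol

This conformer (eclipsed): iPr–SH eclipsed, F–I eclipsed, CH2Cl–H eclipsed; 14.2 + 9.5 + 7.6 = 31.3 kJ/mol.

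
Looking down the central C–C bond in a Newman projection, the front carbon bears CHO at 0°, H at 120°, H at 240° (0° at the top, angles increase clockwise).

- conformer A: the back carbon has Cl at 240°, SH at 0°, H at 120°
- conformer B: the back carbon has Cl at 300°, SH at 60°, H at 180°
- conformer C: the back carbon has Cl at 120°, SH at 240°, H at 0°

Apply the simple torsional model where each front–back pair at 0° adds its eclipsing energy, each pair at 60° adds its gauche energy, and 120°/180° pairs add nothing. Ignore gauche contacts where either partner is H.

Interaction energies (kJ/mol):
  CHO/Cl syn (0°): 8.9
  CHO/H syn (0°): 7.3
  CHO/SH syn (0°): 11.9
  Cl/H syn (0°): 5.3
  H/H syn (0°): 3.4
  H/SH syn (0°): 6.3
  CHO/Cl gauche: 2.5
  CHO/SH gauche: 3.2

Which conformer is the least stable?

A (eclipsed): CHO–SH eclipsed, H–H eclipsed, H–Cl eclipsed; 11.9 + 3.4 + 5.3 = 20.6 kJ/mol.
B (staggered): CHO–Cl gauche, CHO–SH gauche; 2.5 + 3.2 = 5.7 kJ/mol.
C (eclipsed): CHO–H eclipsed, H–Cl eclipsed, H–SH eclipsed; 7.3 + 5.3 + 6.3 = 18.9 kJ/mol.
A has the highest total (20.6 kJ/mol).

A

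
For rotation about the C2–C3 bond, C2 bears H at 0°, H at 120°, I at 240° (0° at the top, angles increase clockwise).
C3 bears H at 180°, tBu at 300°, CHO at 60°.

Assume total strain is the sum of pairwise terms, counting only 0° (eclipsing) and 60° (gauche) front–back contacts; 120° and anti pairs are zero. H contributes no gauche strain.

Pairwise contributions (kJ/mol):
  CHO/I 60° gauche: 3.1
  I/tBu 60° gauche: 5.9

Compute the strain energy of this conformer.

This conformer (staggered): I(240°)/tBu(300°) gauche 5.9 → 5.9 kJ/mol.

5.9 kJ/mol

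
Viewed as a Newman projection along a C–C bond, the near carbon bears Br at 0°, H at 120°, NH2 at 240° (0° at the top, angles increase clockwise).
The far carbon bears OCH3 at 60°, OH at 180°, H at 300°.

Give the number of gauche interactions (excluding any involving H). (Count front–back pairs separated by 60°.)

Non-H gauche pairs: Br(0°)/OCH3(60°); NH2(240°)/OH(180°) — 2 interactions.

2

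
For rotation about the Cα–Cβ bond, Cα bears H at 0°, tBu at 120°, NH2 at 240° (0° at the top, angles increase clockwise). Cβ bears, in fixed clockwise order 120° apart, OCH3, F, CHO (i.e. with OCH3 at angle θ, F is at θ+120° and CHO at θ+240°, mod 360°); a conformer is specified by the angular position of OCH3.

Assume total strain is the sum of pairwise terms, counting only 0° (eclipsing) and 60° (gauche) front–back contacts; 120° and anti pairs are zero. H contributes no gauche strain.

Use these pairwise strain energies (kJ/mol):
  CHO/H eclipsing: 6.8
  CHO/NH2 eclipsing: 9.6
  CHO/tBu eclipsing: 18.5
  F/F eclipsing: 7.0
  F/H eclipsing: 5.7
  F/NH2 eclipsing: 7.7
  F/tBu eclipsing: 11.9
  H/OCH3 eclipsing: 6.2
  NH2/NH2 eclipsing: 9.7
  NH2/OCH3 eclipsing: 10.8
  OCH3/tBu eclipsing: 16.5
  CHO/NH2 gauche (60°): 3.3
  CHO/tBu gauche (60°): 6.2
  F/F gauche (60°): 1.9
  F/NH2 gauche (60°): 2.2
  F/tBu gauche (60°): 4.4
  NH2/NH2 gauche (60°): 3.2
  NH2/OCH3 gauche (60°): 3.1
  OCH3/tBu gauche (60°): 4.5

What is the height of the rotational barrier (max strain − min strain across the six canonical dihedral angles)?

20.6 kJ/mol

OCH3 at 0° is eclipsed. H at 0° is eclipsed with OCH3 at 0° (6.2); tBu at 120° is eclipsed with F at 120° (11.9); NH2 at 240° is eclipsed with CHO at 240° (9.6). Total 27.7 kJ/mol.
OCH3 at 60° is staggered. tBu at 120° is gauche with OCH3 at 60° (4.5); tBu at 120° is gauche with F at 180° (4.4); NH2 at 240° is gauche with F at 180° (2.2); NH2 at 240° is gauche with CHO at 300° (3.3). Total 14.4 kJ/mol.
OCH3 at 120° is eclipsed. H at 0° is eclipsed with CHO at 0° (6.8); tBu at 120° is eclipsed with OCH3 at 120° (16.5); NH2 at 240° is eclipsed with F at 240° (7.7). Total 31.0 kJ/mol.
OCH3 at 180° is staggered. tBu at 120° is gauche with OCH3 at 180° (4.5); tBu at 120° is gauche with CHO at 60° (6.2); NH2 at 240° is gauche with OCH3 at 180° (3.1); NH2 at 240° is gauche with F at 300° (2.2). Total 16.0 kJ/mol.
OCH3 at 240° is eclipsed. H at 0° is eclipsed with F at 0° (5.7); tBu at 120° is eclipsed with CHO at 120° (18.5); NH2 at 240° is eclipsed with OCH3 at 240° (10.8). Total 35.0 kJ/mol.
OCH3 at 300° is staggered. tBu at 120° is gauche with F at 60° (4.4); tBu at 120° is gauche with CHO at 180° (6.2); NH2 at 240° is gauche with OCH3 at 300° (3.1); NH2 at 240° is gauche with CHO at 180° (3.3). Total 17.0 kJ/mol.
Max at 240° (35.0 kJ/mol), min at 60° (14.4 kJ/mol); barrier = 20.6 kJ/mol.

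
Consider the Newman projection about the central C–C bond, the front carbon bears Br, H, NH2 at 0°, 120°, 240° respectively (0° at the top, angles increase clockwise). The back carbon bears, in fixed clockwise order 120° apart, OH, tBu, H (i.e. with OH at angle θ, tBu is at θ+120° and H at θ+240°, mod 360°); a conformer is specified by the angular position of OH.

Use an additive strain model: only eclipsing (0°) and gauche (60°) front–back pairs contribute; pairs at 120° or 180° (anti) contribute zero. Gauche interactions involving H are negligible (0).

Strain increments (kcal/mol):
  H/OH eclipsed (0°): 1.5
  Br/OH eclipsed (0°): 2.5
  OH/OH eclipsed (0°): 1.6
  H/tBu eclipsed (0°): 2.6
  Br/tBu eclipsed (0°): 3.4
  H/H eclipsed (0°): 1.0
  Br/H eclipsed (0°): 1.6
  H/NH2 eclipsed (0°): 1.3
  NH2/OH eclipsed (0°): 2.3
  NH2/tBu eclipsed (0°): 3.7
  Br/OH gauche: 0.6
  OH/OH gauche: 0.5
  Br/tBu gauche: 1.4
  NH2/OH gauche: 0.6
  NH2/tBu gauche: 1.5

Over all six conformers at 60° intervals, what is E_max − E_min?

OH at 0° (eclipsed): Br–OH eclipsed, H–tBu eclipsed, NH2–H eclipsed; 2.5 + 2.6 + 1.3 = 6.4 kcal/mol.
OH at 60° (staggered): Br–OH gauche, NH2–tBu gauche; 0.6 + 1.5 = 2.1 kcal/mol.
OH at 120° (eclipsed): Br–H eclipsed, H–OH eclipsed, NH2–tBu eclipsed; 1.6 + 1.5 + 3.7 = 6.8 kcal/mol.
OH at 180° (staggered): Br–tBu gauche, NH2–OH gauche, NH2–tBu gauche; 1.4 + 0.6 + 1.5 = 3.5 kcal/mol.
OH at 240° (eclipsed): Br–tBu eclipsed, H–H eclipsed, NH2–OH eclipsed; 3.4 + 1.0 + 2.3 = 6.7 kcal/mol.
OH at 300° (staggered): Br–OH gauche, Br–tBu gauche, NH2–OH gauche; 0.6 + 1.4 + 0.6 = 2.6 kcal/mol.
Max at 120° (6.8 kcal/mol), min at 60° (2.1 kcal/mol); barrier = 4.7 kcal/mol.

4.7 kcal/mol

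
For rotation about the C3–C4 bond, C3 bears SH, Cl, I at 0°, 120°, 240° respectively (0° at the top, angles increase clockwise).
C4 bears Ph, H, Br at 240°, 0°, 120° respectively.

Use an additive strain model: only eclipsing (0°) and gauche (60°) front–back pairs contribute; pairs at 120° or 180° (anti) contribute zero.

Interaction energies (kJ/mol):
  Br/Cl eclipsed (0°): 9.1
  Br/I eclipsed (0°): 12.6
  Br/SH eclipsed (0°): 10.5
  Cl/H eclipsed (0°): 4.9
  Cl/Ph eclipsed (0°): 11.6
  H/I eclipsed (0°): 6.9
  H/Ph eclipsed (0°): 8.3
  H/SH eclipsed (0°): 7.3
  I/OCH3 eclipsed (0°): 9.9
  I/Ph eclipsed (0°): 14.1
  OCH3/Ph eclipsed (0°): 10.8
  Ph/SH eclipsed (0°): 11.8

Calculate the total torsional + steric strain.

30.5 kJ/mol

This conformer is eclipsed. SH at 0° is eclipsed with H at 0° (7.3); Cl at 120° is eclipsed with Br at 120° (9.1); I at 240° is eclipsed with Ph at 240° (14.1). Total 30.5 kJ/mol.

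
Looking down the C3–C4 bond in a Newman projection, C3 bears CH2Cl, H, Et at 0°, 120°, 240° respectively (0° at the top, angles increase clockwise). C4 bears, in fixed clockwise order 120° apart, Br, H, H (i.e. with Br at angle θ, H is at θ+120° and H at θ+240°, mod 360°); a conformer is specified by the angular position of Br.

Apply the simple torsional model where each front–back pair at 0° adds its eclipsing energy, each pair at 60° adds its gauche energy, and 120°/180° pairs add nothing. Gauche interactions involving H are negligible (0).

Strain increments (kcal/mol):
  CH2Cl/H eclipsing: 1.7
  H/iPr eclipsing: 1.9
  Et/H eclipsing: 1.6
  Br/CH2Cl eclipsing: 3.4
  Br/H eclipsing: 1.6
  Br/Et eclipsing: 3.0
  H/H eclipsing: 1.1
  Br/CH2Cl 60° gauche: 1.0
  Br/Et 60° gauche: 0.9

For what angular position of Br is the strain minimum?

Br at 0° (eclipsed): CH2Cl–Br eclipsed, H–H eclipsed, Et–H eclipsed; 3.4 + 1.1 + 1.6 = 6.1 kcal/mol.
Br at 60° (staggered): CH2Cl–Br gauche; 1.0 = 1.0 kcal/mol.
Br at 120° (eclipsed): CH2Cl–H eclipsed, H–Br eclipsed, Et–H eclipsed; 1.7 + 1.6 + 1.6 = 4.9 kcal/mol.
Br at 180° (staggered): Et–Br gauche; 0.9 = 0.9 kcal/mol.
Br at 240° (eclipsed): CH2Cl–H eclipsed, H–H eclipsed, Et–Br eclipsed; 1.7 + 1.1 + 3.0 = 5.8 kcal/mol.
Br at 300° (staggered): CH2Cl–Br gauche, Et–Br gauche; 1.0 + 0.9 = 1.9 kcal/mol.
The minimum (0.9 kcal/mol) occurs with Br at 180°.

180°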